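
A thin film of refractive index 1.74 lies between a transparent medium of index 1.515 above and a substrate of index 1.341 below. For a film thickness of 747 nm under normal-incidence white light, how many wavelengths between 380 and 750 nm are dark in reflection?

3

At the upper boundary (n = 1.515 to n = 1.74) the reflected ray undergoes a half-wave phase shift.
Bottom surface (1.74 → 1.341): reflection off a lower-index medium gives no phase shift.
Exactly one π shift → a net half-wave offset.
For minimum reflection here: 2 n t = m λ.
λ = 2 n t / m = 2600 / m nm.
m=3: 867 nm (IR); m=4: 650 nm (visible); m=5: 520 nm (visible); m=6: 433 nm (visible); m=7: 371 nm (UV).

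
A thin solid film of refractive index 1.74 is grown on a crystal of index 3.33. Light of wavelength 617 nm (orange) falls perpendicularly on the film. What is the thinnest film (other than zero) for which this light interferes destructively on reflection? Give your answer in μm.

0.0886 μm

At the upper boundary (n = 1.0 to n = 1.74) the reflected ray undergoes a half-wave phase shift.
Ray reflecting at the bottom interface goes from n = 1.74 toward n = 3.33: a half-wave phase shift.
The two reflections carry the same phase change, so no net offset.
With no net inversion, destructive interference in reflection requires 2 n t = (m + ½) λ.
Minimum at m = 0: t = λ / (4 n) = 617 / (4 × 1.74) = 88.6 nm.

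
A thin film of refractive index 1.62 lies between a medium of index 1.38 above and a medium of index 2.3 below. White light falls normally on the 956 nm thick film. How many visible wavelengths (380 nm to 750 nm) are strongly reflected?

At the upper boundary (n = 1.38 to n = 1.62) the reflected ray undergoes a half-wave phase shift.
Ray reflecting at the bottom interface goes from n = 1.62 toward n = 2.3: a half-wave phase shift.
Net: no relative phase inversion (both shifts match).
So the condition for constructive reflection is 2 n t = m λ.
λ = 2 n t / m = 3097 / m nm.
m=4: 774 nm (IR); m=5: 619 nm (visible); m=6: 516 nm (visible); m=7: 442 nm (visible); m=8: 387 nm (visible); m=9: 344 nm (UV).

4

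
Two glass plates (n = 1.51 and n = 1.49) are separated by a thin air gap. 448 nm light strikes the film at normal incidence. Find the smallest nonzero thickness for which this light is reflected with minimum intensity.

224 nm

Ray reflecting at the top interface goes from n = 1.51 toward n = 1.0: no phase shift.
Bottom surface (1.0 → 1.49): reflection off a higher-index medium gives a half-wave phase shift.
Net: one phase inversion between the two reflected rays.
With one net inversion, destructive interference in reflection requires 2 n t = m λ.
The smallest nonzero thickness corresponds to m = 1: t = m λ / (2 n) = 1.00 × 448 / (2 × 1.0) = 224 nm.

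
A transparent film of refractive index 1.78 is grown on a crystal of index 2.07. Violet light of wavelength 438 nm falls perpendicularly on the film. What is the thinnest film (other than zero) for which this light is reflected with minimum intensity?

61.5 nm

At the upper boundary (n = 1.0 to n = 1.78) the reflected ray undergoes a half-wave phase shift.
Bottom surface (1.78 → 2.07): reflection off a higher-index medium gives a half-wave phase shift.
Zero or two π shifts → no net half-wave offset.
So the condition for destructive reflection is 2 n t = (m + ½) λ.
Minimum at m = 0: t = λ / (4 n) = 438 / (4 × 1.78) = 61.5 nm.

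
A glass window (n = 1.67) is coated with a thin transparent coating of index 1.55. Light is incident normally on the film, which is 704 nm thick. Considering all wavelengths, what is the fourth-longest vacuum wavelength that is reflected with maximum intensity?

Ray reflecting at the top interface goes from n = 1.0 toward n = 1.55: a half-wave phase shift.
Bottom surface (1.55 → 1.67): reflection off a higher-index medium gives a half-wave phase shift.
Net: no relative phase inversion (both shifts match).
With no net inversion, constructive interference in reflection requires 2 n t = m λ.
λ = 2 n t / m. The fourth-longest wavelength is m = 4: λ = 2 × 1.55 × 704 / 4.00 = 546 nm.

546 nm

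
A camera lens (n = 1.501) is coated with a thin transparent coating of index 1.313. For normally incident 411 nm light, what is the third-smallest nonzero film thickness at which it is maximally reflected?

Ray reflecting at the top interface goes from n = 1.0 toward n = 1.313: a half-wave phase shift.
Ray reflecting at the bottom interface goes from n = 1.313 toward n = 1.501: a half-wave phase shift.
Zero or two π shifts → no net half-wave offset.
So the condition for constructive reflection is 2 n t = m λ.
The third-smallest nonzero thickness corresponds to m = 3: t = m λ / (2 n) = 3.00 × 411 / (2 × 1.313) = 470 nm.

470 nm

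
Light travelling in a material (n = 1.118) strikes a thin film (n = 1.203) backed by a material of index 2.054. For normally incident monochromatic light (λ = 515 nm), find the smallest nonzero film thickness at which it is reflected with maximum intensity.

214 nm

Ray reflecting at the top interface goes from n = 1.118 toward n = 1.203: a half-wave phase shift.
Ray reflecting at the bottom interface goes from n = 1.203 toward n = 2.054: a half-wave phase shift.
Zero or two π shifts → no net half-wave offset.
For bright reflection here: 2 n t = m λ.
Minimum nonzero at m = 1: t = λ / (2 n) = 515 / (2 × 1.203) = 214 nm.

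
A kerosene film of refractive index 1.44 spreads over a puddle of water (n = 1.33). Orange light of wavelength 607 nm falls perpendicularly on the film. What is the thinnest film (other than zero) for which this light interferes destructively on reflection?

At the upper boundary (n = 1.0 to n = 1.44) the reflected ray undergoes a half-wave phase shift.
Bottom surface (1.44 → 1.33): reflection off a lower-index medium gives no phase shift.
Exactly one π shift → a net half-wave offset.
So the condition for destructive reflection is 2 n t = m λ.
Minimum nonzero at m = 1: t = λ / (2 n) = 607 / (2 × 1.44) = 211 nm.

211 nm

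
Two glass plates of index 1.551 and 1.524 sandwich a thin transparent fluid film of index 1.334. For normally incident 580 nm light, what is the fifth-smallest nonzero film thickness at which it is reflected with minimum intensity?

Top surface (1.551 → 1.334): reflection off a lower-index medium gives no phase shift.
At the lower boundary (n = 1.334 to n = 1.524) the reflected ray undergoes a half-wave phase shift.
Exactly one π shift → a net half-wave offset.
For dark reflection here: 2 n t = m λ.
The fifth-smallest nonzero thickness corresponds to m = 5: t = m λ / (2 n) = 5.00 × 580 / (2 × 1.334) = 1087 nm.

1087 nm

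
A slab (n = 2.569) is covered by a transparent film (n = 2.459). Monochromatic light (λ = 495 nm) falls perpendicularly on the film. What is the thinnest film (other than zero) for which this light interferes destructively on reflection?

Ray reflecting at the top interface goes from n = 1.0 toward n = 2.459: a half-wave phase shift.
Bottom surface (2.459 → 2.569): reflection off a higher-index medium gives a half-wave phase shift.
Zero or two π shifts → no net half-wave offset.
With no net inversion, destructive interference in reflection requires 2 n t = (m + ½) λ.
Minimum at m = 0: t = λ / (4 n) = 495 / (4 × 2.459) = 50.3 nm.

50.3 nm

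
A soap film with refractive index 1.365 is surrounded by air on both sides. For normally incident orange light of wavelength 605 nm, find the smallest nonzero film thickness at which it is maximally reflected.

111 nm

Top surface (1.0 → 1.365): reflection off a higher-index medium gives a half-wave phase shift.
Bottom surface (1.365 → 1.0): reflection off a lower-index medium gives no phase shift.
Net: one phase inversion between the two reflected rays.
With one net inversion, constructive interference in reflection requires 2 n t = (m + ½) λ.
Minimum at m = 0: t = λ / (4 n) = 605 / (4 × 1.365) = 111 nm.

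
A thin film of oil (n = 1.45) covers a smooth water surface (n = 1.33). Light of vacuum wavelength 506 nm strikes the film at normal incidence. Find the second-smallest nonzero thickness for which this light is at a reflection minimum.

Top surface (1.0 → 1.45): reflection off a higher-index medium gives a half-wave phase shift.
Bottom surface (1.45 → 1.33): reflection off a lower-index medium gives no phase shift.
The two reflections differ by half a wavelength.
For dark reflection here: 2 n t = m λ.
The second-smallest nonzero thickness corresponds to m = 2: t = m λ / (2 n) = 2.00 × 506 / (2 × 1.45) = 349 nm.

349 nm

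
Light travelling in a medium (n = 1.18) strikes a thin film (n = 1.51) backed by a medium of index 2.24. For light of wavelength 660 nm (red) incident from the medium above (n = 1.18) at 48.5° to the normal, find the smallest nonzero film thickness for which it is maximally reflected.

270 nm

Ray reflecting at the top interface goes from n = 1.18 toward n = 1.51: a half-wave phase shift.
At the lower boundary (n = 1.51 to n = 2.24) the reflected ray undergoes a half-wave phase shift.
Net: no relative phase inversion (both shifts match).
With no net inversion, constructive interference in reflection requires 2 n t cos θ_r = m λ.
Snell's law: 1.18 sin 48.5° = 1.51 sin θ_r → sin θ_r = 0.585, cos θ_r = 0.811.
Minimum nonzero at m = 1: t = λ / (2 n cos θ_r) = 660 / (2 × 1.51 × 0.811) = 270 nm.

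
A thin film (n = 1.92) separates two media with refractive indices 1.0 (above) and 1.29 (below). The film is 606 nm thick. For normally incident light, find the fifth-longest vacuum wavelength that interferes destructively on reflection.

465 nm

Ray reflecting at the top interface goes from n = 1.0 toward n = 1.92: a half-wave phase shift.
Ray reflecting at the bottom interface goes from n = 1.92 toward n = 1.29: no phase shift.
Net: one phase inversion between the two reflected rays.
For weak reflection here: 2 n t = m λ.
λ = 2 n t / m. The fifth-longest wavelength is m = 5: λ = 2 × 1.92 × 606 / 5.00 = 465 nm.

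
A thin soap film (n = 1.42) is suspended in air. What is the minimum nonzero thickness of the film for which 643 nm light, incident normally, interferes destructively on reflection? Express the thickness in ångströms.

At the upper boundary (n = 1.0 to n = 1.42) the reflected ray undergoes a half-wave phase shift.
At the lower boundary (n = 1.42 to n = 1.0) the reflected ray undergoes no phase shift.
Net: one phase inversion between the two reflected rays.
For minimum reflection here: 2 n t = m λ.
Minimum nonzero at m = 1: t = λ / (2 n) = 643 / (2 × 1.42) = 226 nm.

2264 Å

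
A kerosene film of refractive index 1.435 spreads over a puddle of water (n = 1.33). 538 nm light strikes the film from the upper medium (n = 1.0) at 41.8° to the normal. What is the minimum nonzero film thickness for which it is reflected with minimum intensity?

Top surface (1.0 → 1.435): reflection off a higher-index medium gives a half-wave phase shift.
Ray reflecting at the bottom interface goes from n = 1.435 toward n = 1.33: no phase shift.
Net: one phase inversion between the two reflected rays.
With one net inversion, destructive interference in reflection requires 2 n t cos θ_r = m λ.
Snell's law: 1.0 sin 41.8° = 1.435 sin θ_r → sin θ_r = 0.464, cos θ_r = 0.886.
Minimum nonzero at m = 1: t = λ / (2 n cos θ_r) = 538 / (2 × 1.435 × 0.886) = 212 nm.

212 nm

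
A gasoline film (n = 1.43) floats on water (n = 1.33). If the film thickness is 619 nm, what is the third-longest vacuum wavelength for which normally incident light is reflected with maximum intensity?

708 nm

Ray reflecting at the top interface goes from n = 1.0 toward n = 1.43: a half-wave phase shift.
At the lower boundary (n = 1.43 to n = 1.33) the reflected ray undergoes no phase shift.
Exactly one π shift → a net half-wave offset.
For bright reflection here: 2 n t = (m + ½) λ.
λ = 2 n t / (m + ½). The third-longest wavelength is m = 2: λ = 2 × 1.43 × 619 / 2.50 = 708 nm.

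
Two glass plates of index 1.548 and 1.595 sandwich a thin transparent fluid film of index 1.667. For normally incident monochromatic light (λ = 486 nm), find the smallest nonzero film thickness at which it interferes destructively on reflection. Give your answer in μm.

0.146 μm

At the upper boundary (n = 1.548 to n = 1.667) the reflected ray undergoes a half-wave phase shift.
Ray reflecting at the bottom interface goes from n = 1.667 toward n = 1.595: no phase shift.
Exactly one π shift → a net half-wave offset.
With one net inversion, destructive interference in reflection requires 2 n t = m λ.
Minimum nonzero at m = 1: t = λ / (2 n) = 486 / (2 × 1.667) = 146 nm.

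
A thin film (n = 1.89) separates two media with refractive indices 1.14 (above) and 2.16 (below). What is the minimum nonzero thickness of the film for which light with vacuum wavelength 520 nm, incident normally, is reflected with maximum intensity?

Top surface (1.14 → 1.89): reflection off a higher-index medium gives a half-wave phase shift.
At the lower boundary (n = 1.89 to n = 2.16) the reflected ray undergoes a half-wave phase shift.
Net: no relative phase inversion (both shifts match).
So the condition for constructive reflection is 2 n t = m λ.
Minimum nonzero at m = 1: t = λ / (2 n) = 520 / (2 × 1.89) = 138 nm.

138 nm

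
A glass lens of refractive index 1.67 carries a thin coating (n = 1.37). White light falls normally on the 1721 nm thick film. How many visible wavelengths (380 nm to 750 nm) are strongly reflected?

6

At the upper boundary (n = 1.0 to n = 1.37) the reflected ray undergoes a half-wave phase shift.
Bottom surface (1.37 → 1.67): reflection off a higher-index medium gives a half-wave phase shift.
Zero or two π shifts → no net half-wave offset.
So the condition for constructive reflection is 2 n t = m λ.
λ = 2 n t / m = 4716 / m nm.
m=6: 786 nm (IR); m=7: 674 nm (visible); m=8: 589 nm (visible); m=9: 524 nm (visible); m=10: 472 nm (visible); m=11: 429 nm (visible); m=12: 393 nm (visible); m=13: 363 nm (UV).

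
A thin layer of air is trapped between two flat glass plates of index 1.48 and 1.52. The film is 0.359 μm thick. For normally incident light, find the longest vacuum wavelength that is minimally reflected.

Top surface (1.48 → 1.0): reflection off a lower-index medium gives no phase shift.
At the lower boundary (n = 1.0 to n = 1.52) the reflected ray undergoes a half-wave phase shift.
Exactly one π shift → a net half-wave offset.
With one net inversion, destructive interference in reflection requires 2 n t = m λ.
λ = 2 n t / m. The longest wavelength is m = 1: λ = 2 × 1.0 × 359 / 1.00 = 718 nm.

718 nm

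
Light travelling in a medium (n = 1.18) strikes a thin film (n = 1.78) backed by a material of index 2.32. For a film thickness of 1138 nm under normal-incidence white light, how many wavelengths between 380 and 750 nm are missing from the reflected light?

At the upper boundary (n = 1.18 to n = 1.78) the reflected ray undergoes a half-wave phase shift.
Bottom surface (1.78 → 2.32): reflection off a higher-index medium gives a half-wave phase shift.
Net: no relative phase inversion (both shifts match).
So the condition for destructive reflection is 2 n t = (m + ½) λ.
λ = 2 n t / (m + ½) = 4051 / (m + ½) nm.
m=4: 900 nm (IR); m=5: 737 nm (visible); m=6: 623 nm (visible); m=7: 540 nm (visible); m=8: 477 nm (visible); m=9: 426 nm (visible); m=10: 386 nm (visible); m=11: 352 nm (UV).

6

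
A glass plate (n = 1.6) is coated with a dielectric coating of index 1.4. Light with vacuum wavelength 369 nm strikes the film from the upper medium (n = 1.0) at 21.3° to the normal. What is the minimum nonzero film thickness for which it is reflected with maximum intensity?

At the upper boundary (n = 1.0 to n = 1.4) the reflected ray undergoes a half-wave phase shift.
At the lower boundary (n = 1.4 to n = 1.6) the reflected ray undergoes a half-wave phase shift.
Zero or two π shifts → no net half-wave offset.
For maximum reflection here: 2 n t cos θ_r = m λ.
Snell's law: 1.0 sin 21.3° = 1.4 sin θ_r → sin θ_r = 0.259, cos θ_r = 0.966.
Minimum nonzero at m = 1: t = λ / (2 n cos θ_r) = 369 / (2 × 1.4 × 0.966) = 136 nm.

136 nm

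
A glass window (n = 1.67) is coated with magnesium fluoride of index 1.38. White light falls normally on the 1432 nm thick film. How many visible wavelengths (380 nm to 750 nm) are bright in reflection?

5

Ray reflecting at the top interface goes from n = 1.0 toward n = 1.38: a half-wave phase shift.
Ray reflecting at the bottom interface goes from n = 1.38 toward n = 1.67: a half-wave phase shift.
Net: no relative phase inversion (both shifts match).
So the condition for constructive reflection is 2 n t = m λ.
λ = 2 n t / m = 3952 / m nm.
m=5: 790 nm (IR); m=6: 659 nm (visible); m=7: 565 nm (visible); m=8: 494 nm (visible); m=9: 439 nm (visible); m=10: 395 nm (visible); m=11: 359 nm (UV).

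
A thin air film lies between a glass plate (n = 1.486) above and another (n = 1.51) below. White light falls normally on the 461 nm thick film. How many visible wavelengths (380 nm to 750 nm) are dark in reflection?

1

Ray reflecting at the top interface goes from n = 1.486 toward n = 1.0: no phase shift.
Ray reflecting at the bottom interface goes from n = 1.0 toward n = 1.51: a half-wave phase shift.
Net: one phase inversion between the two reflected rays.
So the condition for destructive reflection is 2 n t = m λ.
λ = 2 n t / m = 922 / m nm.
m=1: 922 nm (IR); m=2: 461 nm (visible); m=3: 307 nm (UV).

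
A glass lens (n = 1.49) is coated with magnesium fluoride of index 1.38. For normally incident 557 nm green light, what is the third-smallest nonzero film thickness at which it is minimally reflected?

505 nm

At the upper boundary (n = 1.0 to n = 1.38) the reflected ray undergoes a half-wave phase shift.
At the lower boundary (n = 1.38 to n = 1.49) the reflected ray undergoes a half-wave phase shift.
Zero or two π shifts → no net half-wave offset.
For minimum reflection here: 2 n t = (m + ½) λ.
The third-smallest nonzero thickness corresponds to m = 2: t = (m + ½) λ / (2 n) = 2.50 × 557 / (2 × 1.38) = 505 nm.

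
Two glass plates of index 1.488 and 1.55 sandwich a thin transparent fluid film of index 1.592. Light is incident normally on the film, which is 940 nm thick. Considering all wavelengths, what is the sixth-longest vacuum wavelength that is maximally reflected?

Ray reflecting at the top interface goes from n = 1.488 toward n = 1.592: a half-wave phase shift.
Bottom surface (1.592 → 1.55): reflection off a lower-index medium gives no phase shift.
Exactly one π shift → a net half-wave offset.
So the condition for constructive reflection is 2 n t = (m + ½) λ.
λ = 2 n t / (m + ½). The sixth-longest wavelength is m = 5: λ = 2 × 1.592 × 940 / 5.50 = 544 nm.

544 nm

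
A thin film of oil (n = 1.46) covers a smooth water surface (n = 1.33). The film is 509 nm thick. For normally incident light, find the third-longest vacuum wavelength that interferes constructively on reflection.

595 nm

Top surface (1.0 → 1.46): reflection off a higher-index medium gives a half-wave phase shift.
Ray reflecting at the bottom interface goes from n = 1.46 toward n = 1.33: no phase shift.
The two reflections differ by half a wavelength.
For bright reflection here: 2 n t = (m + ½) λ.
λ = 2 n t / (m + ½). The third-longest wavelength is m = 2: λ = 2 × 1.46 × 509 / 2.50 = 595 nm.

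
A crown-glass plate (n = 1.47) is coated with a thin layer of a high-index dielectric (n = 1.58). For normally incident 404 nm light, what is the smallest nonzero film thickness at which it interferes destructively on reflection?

At the upper boundary (n = 1.0 to n = 1.58) the reflected ray undergoes a half-wave phase shift.
Bottom surface (1.58 → 1.47): reflection off a lower-index medium gives no phase shift.
The two reflections differ by half a wavelength.
With one net inversion, destructive interference in reflection requires 2 n t = m λ.
The smallest nonzero thickness corresponds to m = 1: t = m λ / (2 n) = 1.00 × 404 / (2 × 1.58) = 128 nm.

128 nm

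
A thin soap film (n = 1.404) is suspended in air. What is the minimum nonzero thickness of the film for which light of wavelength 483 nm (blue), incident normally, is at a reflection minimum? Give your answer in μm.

Top surface (1.0 → 1.404): reflection off a higher-index medium gives a half-wave phase shift.
At the lower boundary (n = 1.404 to n = 1.0) the reflected ray undergoes no phase shift.
Exactly one π shift → a net half-wave offset.
For minimum reflection here: 2 n t = m λ.
Minimum nonzero at m = 1: t = λ / (2 n) = 483 / (2 × 1.404) = 172 nm.

0.172 μm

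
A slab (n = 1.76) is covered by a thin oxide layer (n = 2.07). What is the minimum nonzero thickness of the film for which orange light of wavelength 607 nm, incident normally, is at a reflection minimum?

147 nm

Ray reflecting at the top interface goes from n = 1.0 toward n = 2.07: a half-wave phase shift.
Bottom surface (2.07 → 1.76): reflection off a lower-index medium gives no phase shift.
Net: one phase inversion between the two reflected rays.
With one net inversion, destructive interference in reflection requires 2 n t = m λ.
Minimum nonzero at m = 1: t = λ / (2 n) = 607 / (2 × 2.07) = 147 nm.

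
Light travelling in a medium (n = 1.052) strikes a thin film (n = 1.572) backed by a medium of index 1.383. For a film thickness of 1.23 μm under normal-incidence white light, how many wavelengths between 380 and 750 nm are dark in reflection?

5

At the upper boundary (n = 1.052 to n = 1.572) the reflected ray undergoes a half-wave phase shift.
Bottom surface (1.572 → 1.383): reflection off a lower-index medium gives no phase shift.
The two reflections differ by half a wavelength.
For minimum reflection here: 2 n t = m λ.
λ = 2 n t / m = 3867 / m nm.
m=5: 773 nm (IR); m=6: 645 nm (visible); m=7: 552 nm (visible); m=8: 483 nm (visible); m=9: 430 nm (visible); m=10: 387 nm (visible); m=11: 352 nm (UV).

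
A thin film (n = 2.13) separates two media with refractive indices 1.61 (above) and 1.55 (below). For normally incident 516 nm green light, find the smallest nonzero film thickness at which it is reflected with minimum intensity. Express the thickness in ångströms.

Top surface (1.61 → 2.13): reflection off a higher-index medium gives a half-wave phase shift.
At the lower boundary (n = 2.13 to n = 1.55) the reflected ray undergoes no phase shift.
Net: one phase inversion between the two reflected rays.
So the condition for destructive reflection is 2 n t = m λ.
Minimum nonzero at m = 1: t = λ / (2 n) = 516 / (2 × 2.13) = 121 nm.

1211 Å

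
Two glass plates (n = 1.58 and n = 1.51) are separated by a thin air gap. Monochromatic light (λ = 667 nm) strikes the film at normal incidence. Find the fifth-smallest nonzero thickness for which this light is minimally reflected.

Top surface (1.58 → 1.0): reflection off a lower-index medium gives no phase shift.
Bottom surface (1.0 → 1.51): reflection off a higher-index medium gives a half-wave phase shift.
Net: one phase inversion between the two reflected rays.
With one net inversion, destructive interference in reflection requires 2 n t = m λ.
The fifth-smallest nonzero thickness corresponds to m = 5: t = m λ / (2 n) = 5.00 × 667 / (2 × 1.0) = 1668 nm.

1668 nm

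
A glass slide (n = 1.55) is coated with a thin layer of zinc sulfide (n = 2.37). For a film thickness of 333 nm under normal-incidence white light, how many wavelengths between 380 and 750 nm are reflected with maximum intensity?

2

Top surface (1.0 → 2.37): reflection off a higher-index medium gives a half-wave phase shift.
Bottom surface (2.37 → 1.55): reflection off a lower-index medium gives no phase shift.
Net: one phase inversion between the two reflected rays.
With one net inversion, constructive interference in reflection requires 2 n t = (m + ½) λ.
λ = 2 n t / (m + ½) = 1578 / (m + ½) nm.
m=1: 1052 nm (IR); m=2: 631 nm (visible); m=3: 451 nm (visible); m=4: 351 nm (UV).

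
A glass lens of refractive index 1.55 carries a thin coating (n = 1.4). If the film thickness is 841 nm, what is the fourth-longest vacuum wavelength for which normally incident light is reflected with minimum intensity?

673 nm

Top surface (1.0 → 1.4): reflection off a higher-index medium gives a half-wave phase shift.
Bottom surface (1.4 → 1.55): reflection off a higher-index medium gives a half-wave phase shift.
The two reflections carry the same phase change, so no net offset.
With no net inversion, destructive interference in reflection requires 2 n t = (m + ½) λ.
λ = 2 n t / (m + ½). The fourth-longest wavelength is m = 3: λ = 2 × 1.4 × 841 / 3.50 = 673 nm.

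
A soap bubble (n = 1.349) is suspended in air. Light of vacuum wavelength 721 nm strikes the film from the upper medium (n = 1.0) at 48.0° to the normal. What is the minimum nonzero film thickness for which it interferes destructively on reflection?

Ray reflecting at the top interface goes from n = 1.0 toward n = 1.349: a half-wave phase shift.
Ray reflecting at the bottom interface goes from n = 1.349 toward n = 1.0: no phase shift.
Exactly one π shift → a net half-wave offset.
So the condition for destructive reflection is 2 n t cos θ_r = m λ.
Snell's law: 1.0 sin 48.0° = 1.349 sin θ_r → sin θ_r = 0.551, cos θ_r = 0.835.
Minimum nonzero at m = 1: t = λ / (2 n cos θ_r) = 721 / (2 × 1.349 × 0.835) = 320 nm.

320 nm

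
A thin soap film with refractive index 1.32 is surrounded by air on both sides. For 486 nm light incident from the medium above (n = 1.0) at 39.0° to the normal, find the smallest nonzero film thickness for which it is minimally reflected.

Top surface (1.0 → 1.32): reflection off a higher-index medium gives a half-wave phase shift.
Ray reflecting at the bottom interface goes from n = 1.32 toward n = 1.0: no phase shift.
Net: one phase inversion between the two reflected rays.
So the condition for destructive reflection is 2 n t cos θ_r = m λ.
Snell's law: 1.0 sin 39.0° = 1.32 sin θ_r → sin θ_r = 0.477, cos θ_r = 0.879.
Minimum nonzero at m = 1: t = λ / (2 n cos θ_r) = 486 / (2 × 1.32 × 0.879) = 209 nm.

209 nm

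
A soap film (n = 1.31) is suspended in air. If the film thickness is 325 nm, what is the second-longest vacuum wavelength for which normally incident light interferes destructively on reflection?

Ray reflecting at the top interface goes from n = 1.0 toward n = 1.31: a half-wave phase shift.
Bottom surface (1.31 → 1.0): reflection off a lower-index medium gives no phase shift.
The two reflections differ by half a wavelength.
With one net inversion, destructive interference in reflection requires 2 n t = m λ.
λ = 2 n t / m. The second-longest wavelength is m = 2: λ = 2 × 1.31 × 325 / 2.00 = 426 nm.

426 nm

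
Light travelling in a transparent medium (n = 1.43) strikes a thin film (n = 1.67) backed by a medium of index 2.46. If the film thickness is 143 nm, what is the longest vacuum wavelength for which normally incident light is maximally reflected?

478 nm

Top surface (1.43 → 1.67): reflection off a higher-index medium gives a half-wave phase shift.
At the lower boundary (n = 1.67 to n = 2.46) the reflected ray undergoes a half-wave phase shift.
Net: no relative phase inversion (both shifts match).
For maximum reflection here: 2 n t = m λ.
λ = 2 n t / m. The longest wavelength is m = 1: λ = 2 × 1.67 × 143 / 1.00 = 478 nm.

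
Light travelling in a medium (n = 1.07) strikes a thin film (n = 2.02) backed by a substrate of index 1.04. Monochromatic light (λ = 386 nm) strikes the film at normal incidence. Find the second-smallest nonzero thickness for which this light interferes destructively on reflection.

191 nm

At the upper boundary (n = 1.07 to n = 2.02) the reflected ray undergoes a half-wave phase shift.
Bottom surface (2.02 → 1.04): reflection off a lower-index medium gives no phase shift.
Net: one phase inversion between the two reflected rays.
With one net inversion, destructive interference in reflection requires 2 n t = m λ.
The second-smallest nonzero thickness corresponds to m = 2: t = m λ / (2 n) = 2.00 × 386 / (2 × 2.02) = 191 nm.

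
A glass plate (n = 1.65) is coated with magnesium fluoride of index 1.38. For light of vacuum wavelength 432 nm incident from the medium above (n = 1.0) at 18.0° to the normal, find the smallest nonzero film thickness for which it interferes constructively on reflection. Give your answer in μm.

At the upper boundary (n = 1.0 to n = 1.38) the reflected ray undergoes a half-wave phase shift.
At the lower boundary (n = 1.38 to n = 1.65) the reflected ray undergoes a half-wave phase shift.
Net: no relative phase inversion (both shifts match).
With no net inversion, constructive interference in reflection requires 2 n t cos θ_r = m λ.
Snell's law: 1.0 sin 18.0° = 1.38 sin θ_r → sin θ_r = 0.224, cos θ_r = 0.975.
Minimum nonzero at m = 1: t = λ / (2 n cos θ_r) = 432 / (2 × 1.38 × 0.975) = 161 nm.

0.161 μm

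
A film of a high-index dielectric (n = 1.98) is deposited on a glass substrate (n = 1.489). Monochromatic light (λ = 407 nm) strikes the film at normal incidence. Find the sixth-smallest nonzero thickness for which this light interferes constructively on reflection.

565 nm

Top surface (1.0 → 1.98): reflection off a higher-index medium gives a half-wave phase shift.
At the lower boundary (n = 1.98 to n = 1.489) the reflected ray undergoes no phase shift.
Net: one phase inversion between the two reflected rays.
So the condition for constructive reflection is 2 n t = (m + ½) λ.
The sixth-smallest nonzero thickness corresponds to m = 5: t = (m + ½) λ / (2 n) = 5.50 × 407 / (2 × 1.98) = 565 nm.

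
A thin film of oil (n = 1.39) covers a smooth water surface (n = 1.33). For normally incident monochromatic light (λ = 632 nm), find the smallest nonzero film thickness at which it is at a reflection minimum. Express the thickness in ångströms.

At the upper boundary (n = 1.0 to n = 1.39) the reflected ray undergoes a half-wave phase shift.
Bottom surface (1.39 → 1.33): reflection off a lower-index medium gives no phase shift.
Exactly one π shift → a net half-wave offset.
So the condition for destructive reflection is 2 n t = m λ.
Minimum nonzero at m = 1: t = λ / (2 n) = 632 / (2 × 1.39) = 227 nm.

2273 Å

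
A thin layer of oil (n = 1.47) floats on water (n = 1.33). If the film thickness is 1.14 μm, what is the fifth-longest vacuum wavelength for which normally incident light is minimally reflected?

At the upper boundary (n = 1.0 to n = 1.47) the reflected ray undergoes a half-wave phase shift.
Ray reflecting at the bottom interface goes from n = 1.47 toward n = 1.33: no phase shift.
Exactly one π shift → a net half-wave offset.
With one net inversion, destructive interference in reflection requires 2 n t = m λ.
λ = 2 n t / m. The fifth-longest wavelength is m = 5: λ = 2 × 1.47 × 1140 / 5.00 = 670 nm.

670 nm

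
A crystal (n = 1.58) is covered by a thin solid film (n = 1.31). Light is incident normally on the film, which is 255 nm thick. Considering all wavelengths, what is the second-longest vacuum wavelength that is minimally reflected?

445 nm

At the upper boundary (n = 1.0 to n = 1.31) the reflected ray undergoes a half-wave phase shift.
Ray reflecting at the bottom interface goes from n = 1.31 toward n = 1.58: a half-wave phase shift.
The two reflections carry the same phase change, so no net offset.
So the condition for destructive reflection is 2 n t = (m + ½) λ.
λ = 2 n t / (m + ½). The second-longest wavelength is m = 1: λ = 2 × 1.31 × 255 / 1.50 = 445 nm.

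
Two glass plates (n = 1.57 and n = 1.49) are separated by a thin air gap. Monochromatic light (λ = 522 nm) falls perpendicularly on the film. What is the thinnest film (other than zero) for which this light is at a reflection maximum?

131 nm

Ray reflecting at the top interface goes from n = 1.57 toward n = 1.0: no phase shift.
Ray reflecting at the bottom interface goes from n = 1.0 toward n = 1.49: a half-wave phase shift.
Net: one phase inversion between the two reflected rays.
For maximum reflection here: 2 n t = (m + ½) λ.
Minimum at m = 0: t = λ / (4 n) = 522 / (4 × 1.0) = 131 nm.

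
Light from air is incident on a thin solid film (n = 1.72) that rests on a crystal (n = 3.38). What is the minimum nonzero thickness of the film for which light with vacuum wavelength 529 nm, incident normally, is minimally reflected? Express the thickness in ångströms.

Ray reflecting at the top interface goes from n = 1.0 toward n = 1.72: a half-wave phase shift.
Bottom surface (1.72 → 3.38): reflection off a higher-index medium gives a half-wave phase shift.
The two reflections carry the same phase change, so no net offset.
With no net inversion, destructive interference in reflection requires 2 n t = (m + ½) λ.
Minimum at m = 0: t = λ / (4 n) = 529 / (4 × 1.72) = 76.9 nm.

769 Å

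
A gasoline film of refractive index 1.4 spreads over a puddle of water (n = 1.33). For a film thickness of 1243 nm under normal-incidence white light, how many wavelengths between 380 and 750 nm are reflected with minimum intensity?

5

At the upper boundary (n = 1.0 to n = 1.4) the reflected ray undergoes a half-wave phase shift.
Ray reflecting at the bottom interface goes from n = 1.4 toward n = 1.33: no phase shift.
The two reflections differ by half a wavelength.
For minimum reflection here: 2 n t = m λ.
λ = 2 n t / m = 3480 / m nm.
m=4: 870 nm (IR); m=5: 696 nm (visible); m=6: 580 nm (visible); m=7: 497 nm (visible); m=8: 435 nm (visible); m=9: 387 nm (visible); m=10: 348 nm (UV).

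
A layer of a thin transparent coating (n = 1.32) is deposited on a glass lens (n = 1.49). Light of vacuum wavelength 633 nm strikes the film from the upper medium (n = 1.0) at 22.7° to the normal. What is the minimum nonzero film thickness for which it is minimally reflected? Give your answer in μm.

0.125 μm

Ray reflecting at the top interface goes from n = 1.0 toward n = 1.32: a half-wave phase shift.
At the lower boundary (n = 1.32 to n = 1.49) the reflected ray undergoes a half-wave phase shift.
Zero or two π shifts → no net half-wave offset.
For weak reflection here: 2 n t cos θ_r = (m + ½) λ.
Snell's law: 1.0 sin 22.7° = 1.32 sin θ_r → sin θ_r = 0.292, cos θ_r = 0.956.
Minimum at m = 0: t = λ / (4 n cos θ_r) = 633 / (4 × 1.32 × 0.956) = 125 nm.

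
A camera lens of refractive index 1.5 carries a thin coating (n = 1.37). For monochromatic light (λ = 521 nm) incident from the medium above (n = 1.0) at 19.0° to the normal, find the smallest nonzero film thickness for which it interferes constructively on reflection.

196 nm

Top surface (1.0 → 1.37): reflection off a higher-index medium gives a half-wave phase shift.
At the lower boundary (n = 1.37 to n = 1.5) the reflected ray undergoes a half-wave phase shift.
The two reflections carry the same phase change, so no net offset.
So the condition for constructive reflection is 2 n t cos θ_r = m λ.
Snell's law: 1.0 sin 19.0° = 1.37 sin θ_r → sin θ_r = 0.238, cos θ_r = 0.971.
Minimum nonzero at m = 1: t = λ / (2 n cos θ_r) = 521 / (2 × 1.37 × 0.971) = 196 nm.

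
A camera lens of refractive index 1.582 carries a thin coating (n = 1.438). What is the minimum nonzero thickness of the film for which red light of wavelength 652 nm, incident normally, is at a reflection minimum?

At the upper boundary (n = 1.0 to n = 1.438) the reflected ray undergoes a half-wave phase shift.
Ray reflecting at the bottom interface goes from n = 1.438 toward n = 1.582: a half-wave phase shift.
The two reflections carry the same phase change, so no net offset.
With no net inversion, destructive interference in reflection requires 2 n t = (m + ½) λ.
Minimum at m = 0: t = λ / (4 n) = 652 / (4 × 1.438) = 113 nm.

113 nm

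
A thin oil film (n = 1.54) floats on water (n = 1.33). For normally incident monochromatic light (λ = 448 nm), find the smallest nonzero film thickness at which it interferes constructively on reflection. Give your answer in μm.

At the upper boundary (n = 1.0 to n = 1.54) the reflected ray undergoes a half-wave phase shift.
At the lower boundary (n = 1.54 to n = 1.33) the reflected ray undergoes no phase shift.
Net: one phase inversion between the two reflected rays.
So the condition for constructive reflection is 2 n t = (m + ½) λ.
Minimum at m = 0: t = λ / (4 n) = 448 / (4 × 1.54) = 72.7 nm.

0.0727 μm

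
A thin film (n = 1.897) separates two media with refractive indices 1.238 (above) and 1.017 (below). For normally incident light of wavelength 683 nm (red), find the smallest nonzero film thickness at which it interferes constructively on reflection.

Top surface (1.238 → 1.897): reflection off a higher-index medium gives a half-wave phase shift.
At the lower boundary (n = 1.897 to n = 1.017) the reflected ray undergoes no phase shift.
The two reflections differ by half a wavelength.
For maximum reflection here: 2 n t = (m + ½) λ.
Minimum at m = 0: t = λ / (4 n) = 683 / (4 × 1.897) = 90.0 nm.

90.0 nm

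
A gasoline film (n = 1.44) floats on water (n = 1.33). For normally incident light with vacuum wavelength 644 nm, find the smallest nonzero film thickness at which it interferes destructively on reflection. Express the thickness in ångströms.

Ray reflecting at the top interface goes from n = 1.0 toward n = 1.44: a half-wave phase shift.
At the lower boundary (n = 1.44 to n = 1.33) the reflected ray undergoes no phase shift.
Net: one phase inversion between the two reflected rays.
So the condition for destructive reflection is 2 n t = m λ.
Minimum nonzero at m = 1: t = λ / (2 n) = 644 / (2 × 1.44) = 224 nm.

2236 Å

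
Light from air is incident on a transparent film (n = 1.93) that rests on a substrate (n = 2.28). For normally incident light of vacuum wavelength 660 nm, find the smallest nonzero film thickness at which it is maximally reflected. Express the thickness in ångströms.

1710 Å

Ray reflecting at the top interface goes from n = 1.0 toward n = 1.93: a half-wave phase shift.
At the lower boundary (n = 1.93 to n = 2.28) the reflected ray undergoes a half-wave phase shift.
The two reflections carry the same phase change, so no net offset.
With no net inversion, constructive interference in reflection requires 2 n t = m λ.
Minimum nonzero at m = 1: t = λ / (2 n) = 660 / (2 × 1.93) = 171 nm.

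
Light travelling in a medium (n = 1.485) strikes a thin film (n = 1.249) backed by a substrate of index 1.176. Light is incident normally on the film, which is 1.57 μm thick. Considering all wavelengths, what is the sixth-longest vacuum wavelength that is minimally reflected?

At the upper boundary (n = 1.485 to n = 1.249) the reflected ray undergoes no phase shift.
At the lower boundary (n = 1.249 to n = 1.176) the reflected ray undergoes no phase shift.
The two reflections carry the same phase change, so no net offset.
With no net inversion, destructive interference in reflection requires 2 n t = (m + ½) λ.
λ = 2 n t / (m + ½). The sixth-longest wavelength is m = 5: λ = 2 × 1.249 × 1570 / 5.50 = 713 nm.

713 nm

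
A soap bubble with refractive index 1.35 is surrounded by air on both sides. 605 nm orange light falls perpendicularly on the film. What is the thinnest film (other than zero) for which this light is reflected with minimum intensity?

224 nm

Ray reflecting at the top interface goes from n = 1.0 toward n = 1.35: a half-wave phase shift.
Ray reflecting at the bottom interface goes from n = 1.35 toward n = 1.0: no phase shift.
Net: one phase inversion between the two reflected rays.
For dark reflection here: 2 n t = m λ.
Minimum nonzero at m = 1: t = λ / (2 n) = 605 / (2 × 1.35) = 224 nm.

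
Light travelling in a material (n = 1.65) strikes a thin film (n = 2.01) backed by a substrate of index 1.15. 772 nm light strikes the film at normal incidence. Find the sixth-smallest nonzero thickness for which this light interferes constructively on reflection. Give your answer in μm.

Ray reflecting at the top interface goes from n = 1.65 toward n = 2.01: a half-wave phase shift.
At the lower boundary (n = 2.01 to n = 1.15) the reflected ray undergoes no phase shift.
Exactly one π shift → a net half-wave offset.
With one net inversion, constructive interference in reflection requires 2 n t = (m + ½) λ.
The sixth-smallest nonzero thickness corresponds to m = 5: t = (m + ½) λ / (2 n) = 5.50 × 772 / (2 × 2.01) = 1056 nm.

1.06 μm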